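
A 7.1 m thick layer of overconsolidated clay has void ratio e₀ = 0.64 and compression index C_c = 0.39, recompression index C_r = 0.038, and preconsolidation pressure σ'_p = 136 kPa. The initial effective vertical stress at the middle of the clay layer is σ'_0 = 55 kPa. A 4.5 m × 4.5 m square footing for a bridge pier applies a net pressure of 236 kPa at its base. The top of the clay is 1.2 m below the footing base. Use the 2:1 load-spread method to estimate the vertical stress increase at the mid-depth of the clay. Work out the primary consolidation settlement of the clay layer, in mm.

Mid-depth of clay below the footing base: z = 1.2 + 7.1/2 = 4.75 m.
Stress increase at mid-clay by the 2:1 spreading method:
Δσ = qBL/((B+z)(L+z)) = 236×4.5×4.5/((4.5+4.75)(4.5+4.75)) = 55.854 kPa
Final effective stress: σ'_f = 55 + 55.854 = 110.85 kPa.
σ'_f = 110.85 ≤ σ'_p = 136 kPa, so the clay remains overconsolidated and only the recompression index applies:
S_c = C_r·H/(1+e₀)·log₁₀(σ'_f/σ'_0) = 0.038×7.1/1.64×log₁₀(110.85/55)
    = 0.16451 × 0.30437 = 0.05007 m

S_c ≈ 50.1 mm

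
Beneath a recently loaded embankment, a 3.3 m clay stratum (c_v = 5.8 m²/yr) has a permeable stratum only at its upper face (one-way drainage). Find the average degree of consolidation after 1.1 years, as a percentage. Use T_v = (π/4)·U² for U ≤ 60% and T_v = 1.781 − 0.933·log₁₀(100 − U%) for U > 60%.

U ≈ 80.9 %

Drainage path length: H_d = H = 3.3 m (single drainage).
T_v = c_v·t/H_d² = 5.8×1.1/3.3² = 0.58586.
T_v = 0.58586 corresponds to the U > 60% branch:
U = 1 − 10^((1.781 − T_v)/0.933)/100 = 0.809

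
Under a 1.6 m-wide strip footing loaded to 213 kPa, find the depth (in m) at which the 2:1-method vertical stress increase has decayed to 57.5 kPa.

2:1 spreading — at depth z the loaded area has grown by z in each plan dimension:
qB/(B+z) = Δσ_z ⇒ z = qB/Δσ_z − B = 213×1.6/57.5 − 1.6 = 4.327 m

z ≈ 4.33 m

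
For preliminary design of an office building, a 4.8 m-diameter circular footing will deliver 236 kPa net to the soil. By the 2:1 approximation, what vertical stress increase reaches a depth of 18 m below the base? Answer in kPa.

Δσ_z ≈ 10.5 kPa

By the 2:1 method the load spreads at 1 horizontal : 2 vertical, so at depth z the loaded area has grown by z in each plan dimension:
Δσ ≈ qD²/(D+z)² = 236×4.8²/(4.8+18)² = 10.46 kPa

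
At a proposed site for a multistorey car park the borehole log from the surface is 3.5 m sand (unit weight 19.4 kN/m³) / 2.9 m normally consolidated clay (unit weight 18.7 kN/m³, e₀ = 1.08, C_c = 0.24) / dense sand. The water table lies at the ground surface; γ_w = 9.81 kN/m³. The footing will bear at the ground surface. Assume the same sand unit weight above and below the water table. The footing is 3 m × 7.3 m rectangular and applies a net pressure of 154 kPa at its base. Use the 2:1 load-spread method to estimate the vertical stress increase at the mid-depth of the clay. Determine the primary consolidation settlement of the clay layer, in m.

Mid-depth of clay below the ground surface: z = 3.5 + 2.9/2 = 4.95 m.
Total vertical stress at mid-clay: σ_v = 19.4×3.5 + 18.7×1.45 = 95.015 kPa.
Pore pressure: u = 9.81×(4.95 − 0) = 48.56 kPa.
Initial effective stress: σ'_0 = σ_v − u = 95.015 − 48.56 = 46.455 kPa.
Stress increase at mid-clay by the 2:1 spreading method:
Δσ = qBL/((B+z)(L+z)) = 154×3×7.3/((3+4.95)(7.3+4.95)) = 34.631 kPa
Final effective stress: σ'_f = σ'_0 + Δσ = 46.455 + 34.631 = 81.086 kPa.
Normally consolidated clay, so the full stress increment lies on the virgin compression line:
S_c = C_c·H/(1+e₀)·log₁₀(σ'_f/σ'_0) = 0.24×2.9/(1+1.08)×log₁₀(81.086/46.455)
    = 0.33462 × 0.24191 = 0.08095 m

S_c ≈ 0.0809 m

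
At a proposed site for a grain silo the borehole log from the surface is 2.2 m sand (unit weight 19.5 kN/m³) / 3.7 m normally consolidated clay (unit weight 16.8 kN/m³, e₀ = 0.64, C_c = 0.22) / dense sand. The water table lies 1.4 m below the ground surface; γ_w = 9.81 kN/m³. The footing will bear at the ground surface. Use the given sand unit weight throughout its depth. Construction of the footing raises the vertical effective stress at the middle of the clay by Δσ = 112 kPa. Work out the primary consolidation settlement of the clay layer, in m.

Mid-depth of clay below the ground surface: z = 2.2 + 3.7/2 = 4.05 m.
Total vertical stress at mid-clay: σ_v = 19.5×2.2 + 16.8×1.85 = 73.98 kPa.
Pore pressure: u = 9.81×(4.05 − 1.4) = 25.997 kPa.
Initial effective stress: σ'_0 = σ_v − u = 73.98 − 25.997 = 47.983 kPa.
Final effective stress: σ'_f = σ'_0 + Δσ = 47.983 + 112 = 159.98 kPa.
Normally consolidated clay, so the full stress increment lies on the virgin compression line:
S_c = C_c·H/(1+e₀)·log₁₀(σ'_f/σ'_0) = 0.22×3.7/(1+0.64)×log₁₀(159.98/47.983)
    = 0.49634 × 0.52298 = 0.2596 m

S_c ≈ 0.26 m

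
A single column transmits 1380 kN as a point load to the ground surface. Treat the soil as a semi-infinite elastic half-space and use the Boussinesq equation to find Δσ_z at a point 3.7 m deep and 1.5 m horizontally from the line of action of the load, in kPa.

Δσ_z ≈ 32.9 kPa

Boussinesq vertical stress below a point load on an elastic half-space:
Δσ_z = 3P/(2πz²) · [1 + (r/z)²]^(−5/2)
r/z = 1.5/3.7 = 0.40541; [1+(r/z)²]^(−5/2) = 0.68358.
Δσ_z = 3×1380/(2π×3.7²) × 0.68358 = 48.13 × 0.68358 = 32.9 kPa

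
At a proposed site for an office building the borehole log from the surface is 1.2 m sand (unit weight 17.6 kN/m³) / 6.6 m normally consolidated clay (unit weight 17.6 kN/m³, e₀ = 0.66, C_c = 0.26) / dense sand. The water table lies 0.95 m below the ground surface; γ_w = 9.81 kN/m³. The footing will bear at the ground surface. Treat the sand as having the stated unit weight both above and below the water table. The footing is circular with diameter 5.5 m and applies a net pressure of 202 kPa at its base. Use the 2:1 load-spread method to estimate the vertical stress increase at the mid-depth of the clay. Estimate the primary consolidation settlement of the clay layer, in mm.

S_c ≈ 389 mm

Mid-depth of clay below the ground surface: z = 1.2 + 6.6/2 = 4.5 m.
Total vertical stress at mid-clay: σ_v = 17.6×1.2 + 17.6×3.3 = 79.2 kPa.
Pore pressure: u = 9.81×(4.5 − 0.95) = 34.825 kPa.
Initial effective stress: σ'_0 = σ_v − u = 79.2 − 34.825 = 44.375 kPa.
Stress increase at mid-clay by the 2:1 spreading method:
Δσ ≈ qD²/(D+z)² = 202×5.5²/(5.5+4.5)² = 61.105 kPa
Final effective stress: σ'_f = σ'_0 + Δσ = 44.375 + 61.105 = 105.48 kPa.
Normally consolidated clay, so the full stress increment lies on the virgin compression line:
S_c = C_c·H/(1+e₀)·log₁₀(σ'_f/σ'_0) = 0.26×6.6/(1+0.66)×log₁₀(105.48/44.375)
    = 1.0337 × 0.37603 = 0.3887 m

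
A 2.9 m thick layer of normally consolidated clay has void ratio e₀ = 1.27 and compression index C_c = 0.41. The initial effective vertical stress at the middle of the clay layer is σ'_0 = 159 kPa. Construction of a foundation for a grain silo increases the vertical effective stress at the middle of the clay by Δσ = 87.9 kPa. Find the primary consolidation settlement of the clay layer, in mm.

Final effective stress: σ'_f = σ'_0 + Δσ = 159 + 87.9 = 246.9 kPa.
Normally consolidated clay, so the full stress increment lies on the virgin compression line:
S_c = C_c·H/(1+e₀)·log₁₀(σ'_f/σ'_0) = 0.41×2.9/(1+1.27)×log₁₀(246.9/159)
    = 0.52379 × 0.19112 = 0.1001 m

S_c ≈ 100 mm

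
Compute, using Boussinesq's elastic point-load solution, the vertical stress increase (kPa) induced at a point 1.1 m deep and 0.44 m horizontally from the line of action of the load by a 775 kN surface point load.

Δσ_z ≈ 211 kPa

Boussinesq vertical stress below a point load on an elastic half-space:
Δσ_z = 3P/(2πz²) · [1 + (r/z)²]^(−5/2)
r/z = 0.44/1.1 = 0.4; [1+(r/z)²]^(−5/2) = 0.69001.
Δσ_z = 3×775/(2π×1.1²) × 0.69001 = 305.81 × 0.69001 = 211 kPa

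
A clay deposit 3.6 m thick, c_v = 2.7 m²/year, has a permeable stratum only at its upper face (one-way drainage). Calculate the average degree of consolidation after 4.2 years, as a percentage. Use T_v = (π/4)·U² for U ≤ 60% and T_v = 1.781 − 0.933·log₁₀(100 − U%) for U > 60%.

U ≈ 90.6 %

Drainage path length: H_d = H = 3.6 m (single drainage).
T_v = c_v·t/H_d² = 2.7×4.2/3.6² = 0.875.
T_v = 0.875 corresponds to the U > 60% branch:
U = 1 − 10^((1.781 − T_v)/0.933)/100 = 0.9064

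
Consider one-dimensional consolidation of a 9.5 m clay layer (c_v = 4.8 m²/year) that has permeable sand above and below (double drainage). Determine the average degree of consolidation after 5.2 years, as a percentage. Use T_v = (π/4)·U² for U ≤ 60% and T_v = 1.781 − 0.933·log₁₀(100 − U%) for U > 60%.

Drainage path length: H_d = H/2 = 4.75 m (double drainage).
T_v = c_v·t/H_d² = 4.8×5.2/4.75² = 1.1063.
T_v = 1.1063 corresponds to the U > 60% branch:
U = 1 − 10^((1.781 − T_v)/0.933)/100 = 0.9471

U ≈ 94.7 %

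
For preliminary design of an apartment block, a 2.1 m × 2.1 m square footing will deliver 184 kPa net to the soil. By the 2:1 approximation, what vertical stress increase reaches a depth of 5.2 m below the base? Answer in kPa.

By the 2:1 method the load spreads at 1 horizontal : 2 vertical, so at depth z the loaded area has grown by z in each plan dimension:
Δσ = qBL/((B+z)(L+z)) = 184×2.1×2.1/((2.1+5.2)(2.1+5.2)) = 15.227 kPa

Δσ_z ≈ 15.2 kPa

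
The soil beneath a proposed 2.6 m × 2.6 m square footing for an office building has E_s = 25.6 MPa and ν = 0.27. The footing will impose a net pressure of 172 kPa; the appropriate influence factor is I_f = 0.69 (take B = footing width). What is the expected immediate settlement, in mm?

Immediate (elastic) settlement: S_e = q·B·(1−ν²)/E_s · I_f.
E_s = 25.6 MPa = 25600 kPa.
S_e = 172 × 2.6 × (1 − 0.27²) / 25600 × 0.69
    = 172 × 2.6 × 0.9271 / 25600 × 0.69
    = 0.01117 m = 11.17 mm

S_e ≈ 11.2 mm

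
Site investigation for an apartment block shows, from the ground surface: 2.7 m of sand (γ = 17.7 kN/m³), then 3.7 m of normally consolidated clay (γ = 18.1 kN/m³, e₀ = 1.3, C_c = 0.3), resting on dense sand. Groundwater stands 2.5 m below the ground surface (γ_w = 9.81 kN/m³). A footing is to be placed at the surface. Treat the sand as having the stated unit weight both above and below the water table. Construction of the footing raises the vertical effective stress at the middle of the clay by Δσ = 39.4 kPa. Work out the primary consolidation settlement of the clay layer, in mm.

S_c ≈ 104 mm

Mid-depth of clay below the ground surface: z = 2.7 + 3.7/2 = 4.55 m.
Total vertical stress at mid-clay: σ_v = 17.7×2.7 + 18.1×1.85 = 81.275 kPa.
Pore pressure: u = 9.81×(4.55 − 2.5) = 20.11 kPa.
Initial effective stress: σ'_0 = σ_v − u = 81.275 − 20.11 = 61.165 kPa.
Final effective stress: σ'_f = σ'_0 + Δσ = 61.165 + 39.4 = 100.56 kPa.
Normally consolidated clay, so the full stress increment lies on the virgin compression line:
S_c = C_c·H/(1+e₀)·log₁₀(σ'_f/σ'_0) = 0.3×3.7/(1+1.3)×log₁₀(100.56/61.165)
    = 0.48261 × 0.21592 = 0.1042 m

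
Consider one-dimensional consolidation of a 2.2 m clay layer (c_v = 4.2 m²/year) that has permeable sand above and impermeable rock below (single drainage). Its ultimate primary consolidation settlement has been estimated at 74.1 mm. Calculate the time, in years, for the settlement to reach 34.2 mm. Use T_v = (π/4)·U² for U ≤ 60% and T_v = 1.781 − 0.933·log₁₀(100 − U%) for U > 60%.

t ≈ 0.193 years

Drainage path length: H_d = H = 2.2 m (single drainage).
U = S(t)/S_ult = 34.2/74.1 = 0.4615.
U ≤ 60%: T_v = (π/4)·U² = (π/4)×0.46154² = 0.1673.
t = T_v·H_d²/c_v = 0.1673×2.2²/4.2 = 0.1928 years.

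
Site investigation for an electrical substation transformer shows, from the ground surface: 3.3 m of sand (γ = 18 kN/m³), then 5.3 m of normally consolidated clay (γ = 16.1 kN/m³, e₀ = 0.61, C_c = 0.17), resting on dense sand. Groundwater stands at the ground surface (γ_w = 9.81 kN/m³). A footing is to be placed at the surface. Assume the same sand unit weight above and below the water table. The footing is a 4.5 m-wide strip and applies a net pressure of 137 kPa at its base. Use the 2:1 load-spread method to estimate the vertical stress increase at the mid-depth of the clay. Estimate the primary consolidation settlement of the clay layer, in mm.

Mid-depth of clay below the ground surface: z = 3.3 + 5.3/2 = 5.95 m.
Total vertical stress at mid-clay: σ_v = 18×3.3 + 16.1×2.65 = 102.06 kPa.
Pore pressure: u = 9.81×(5.95 − 0) = 58.37 kPa.
Initial effective stress: σ'_0 = σ_v − u = 102.06 − 58.37 = 43.69 kPa.
Stress increase at mid-clay by the 2:1 spreading method:
Δσ = qB/(B+z) = 137×4.5/(4.5+5.95) = 58.995 kPa
Final effective stress: σ'_f = σ'_0 + Δσ = 43.69 + 58.995 = 102.69 kPa.
Normally consolidated clay, so the full stress increment lies on the virgin compression line:
S_c = C_c·H/(1+e₀)·log₁₀(σ'_f/σ'_0) = 0.17×5.3/(1+0.61)×log₁₀(102.69/43.69)
    = 0.55963 × 0.37115 = 0.2077 m

S_c ≈ 208 mm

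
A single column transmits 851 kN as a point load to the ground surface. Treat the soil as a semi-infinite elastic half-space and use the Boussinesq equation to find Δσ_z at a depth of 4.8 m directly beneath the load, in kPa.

Δσ_z ≈ 17.6 kPa

Boussinesq vertical stress below a point load on an elastic half-space:
Δσ_z = 3P/(2πz²) · [1 + (r/z)²]^(−5/2)
r/z = 0/4.8 = 0; [1+(r/z)²]^(−5/2) = 1.
Δσ_z = 3×851/(2π×4.8²) × 1 = 17.636 × 1 = 17.64 kPa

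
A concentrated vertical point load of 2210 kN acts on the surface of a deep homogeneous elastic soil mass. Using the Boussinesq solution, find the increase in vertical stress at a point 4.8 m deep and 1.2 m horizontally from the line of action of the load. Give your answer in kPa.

Δσ_z ≈ 39.4 kPa

Boussinesq vertical stress below a point load on an elastic half-space:
Δσ_z = 3P/(2πz²) · [1 + (r/z)²]^(−5/2)
r/z = 1.2/4.8 = 0.25; [1+(r/z)²]^(−5/2) = 0.85936.
Δσ_z = 3×2210/(2π×4.8²) × 0.85936 = 45.798 × 0.85936 = 39.36 kPa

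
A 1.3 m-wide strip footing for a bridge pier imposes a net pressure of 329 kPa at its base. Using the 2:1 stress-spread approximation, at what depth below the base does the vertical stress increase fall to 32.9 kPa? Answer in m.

2:1 spreading — at depth z the loaded area has grown by z in each plan dimension:
qB/(B+z) = Δσ_z ⇒ z = qB/Δσ_z − B = 329×1.3/32.9 − 1.3 = 11.7 m

z ≈ 11.7 m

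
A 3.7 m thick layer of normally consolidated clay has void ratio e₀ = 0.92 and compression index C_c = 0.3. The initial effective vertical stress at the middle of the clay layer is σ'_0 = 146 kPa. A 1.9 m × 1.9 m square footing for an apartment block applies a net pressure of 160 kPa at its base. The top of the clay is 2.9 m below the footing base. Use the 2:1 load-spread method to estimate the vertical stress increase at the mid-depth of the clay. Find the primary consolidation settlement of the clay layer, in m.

S_c ≈ 0.0215 m

Mid-depth of clay below the footing base: z = 2.9 + 3.7/2 = 4.75 m.
Stress increase at mid-clay by the 2:1 spreading method:
Δσ = qBL/((B+z)(L+z)) = 160×1.9×1.9/((1.9+4.75)(1.9+4.75)) = 13.061 kPa
Final effective stress: σ'_f = σ'_0 + Δσ = 146 + 13.061 = 159.06 kPa.
Normally consolidated clay, so the full stress increment lies on the virgin compression line:
S_c = C_c·H/(1+e₀)·log₁₀(σ'_f/σ'_0) = 0.3×3.7/(1+0.92)×log₁₀(159.06/146)
    = 0.57813 × 0.037208 = 0.02151 m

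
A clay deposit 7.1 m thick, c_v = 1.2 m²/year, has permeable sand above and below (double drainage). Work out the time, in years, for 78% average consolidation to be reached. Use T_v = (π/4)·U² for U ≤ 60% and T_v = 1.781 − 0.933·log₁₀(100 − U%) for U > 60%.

Drainage path length: H_d = H/2 = 3.55 m (double drainage).
U > 60%: T_v = 1.781 − 0.933·log₁₀(100 − 78) = 0.52852.
t = T_v·H_d²/c_v = 0.52852×3.55²/1.2 = 5.551 years.

t ≈ 5.55 years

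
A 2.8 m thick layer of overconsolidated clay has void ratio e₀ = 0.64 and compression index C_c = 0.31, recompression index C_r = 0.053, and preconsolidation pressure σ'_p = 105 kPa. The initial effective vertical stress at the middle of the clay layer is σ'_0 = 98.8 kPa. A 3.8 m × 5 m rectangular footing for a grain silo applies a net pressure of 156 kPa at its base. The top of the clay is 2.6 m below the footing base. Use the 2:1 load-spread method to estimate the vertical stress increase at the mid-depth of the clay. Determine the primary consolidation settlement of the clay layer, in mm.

S_c ≈ 70.2 mm

Mid-depth of clay below the footing base: z = 2.6 + 2.8/2 = 4 m.
Stress increase at mid-clay by the 2:1 spreading method:
Δσ = qBL/((B+z)(L+z)) = 156×3.8×5/((3.8+4)(5+4)) = 42.222 kPa
Final effective stress: σ'_f = 98.8 + 42.222 = 141.02 kPa.
σ'_f = 141.02 > σ'_p = 105 kPa, so the stress path crosses the preconsolidation pressure — recompression up to σ'_p, then virgin compression beyond:
S_c = H/(1+e₀)·[C_r·log₁₀(σ'_p/σ'_0) + C_c·log₁₀(σ'_f/σ'_p)]
    = 2.8/1.64 × [0.053×log₁₀(105/98.8) + 0.31×log₁₀(141.02/105)]
    = 1.7073 × [0.0014009 + 0.039708] = 0.07019 m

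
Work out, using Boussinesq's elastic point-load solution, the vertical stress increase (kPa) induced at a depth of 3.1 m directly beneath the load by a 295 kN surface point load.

Δσ_z ≈ 14.7 kPa

Boussinesq vertical stress below a point load on an elastic half-space:
Δσ_z = 3P/(2πz²) · [1 + (r/z)²]^(−5/2)
r/z = 0/3.1 = 0; [1+(r/z)²]^(−5/2) = 1.
Δσ_z = 3×295/(2π×3.1²) × 1 = 14.657 × 1 = 14.66 kPa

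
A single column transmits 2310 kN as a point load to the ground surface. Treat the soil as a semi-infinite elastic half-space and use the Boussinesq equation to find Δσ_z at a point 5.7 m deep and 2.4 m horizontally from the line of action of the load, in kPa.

Δσ_z ≈ 22.6 kPa

Boussinesq vertical stress below a point load on an elastic half-space:
Δσ_z = 3P/(2πz²) · [1 + (r/z)²]^(−5/2)
r/z = 2.4/5.7 = 0.42105; [1+(r/z)²]^(−5/2) = 0.66496.
Δσ_z = 3×2310/(2π×5.7²) × 0.66496 = 33.947 × 0.66496 = 22.57 kPa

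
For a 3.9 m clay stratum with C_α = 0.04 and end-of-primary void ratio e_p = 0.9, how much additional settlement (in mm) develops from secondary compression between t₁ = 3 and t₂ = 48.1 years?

S_s ≈ 98.9 mm

Secondary compression: S_s = C_α·H/(1+e_p)·log₁₀(t₂/t₁)
S_s = 0.04×3.9/(1+0.9)×log₁₀(48.1/3)
    = 0.08211 × 1.205 = 0.09894 m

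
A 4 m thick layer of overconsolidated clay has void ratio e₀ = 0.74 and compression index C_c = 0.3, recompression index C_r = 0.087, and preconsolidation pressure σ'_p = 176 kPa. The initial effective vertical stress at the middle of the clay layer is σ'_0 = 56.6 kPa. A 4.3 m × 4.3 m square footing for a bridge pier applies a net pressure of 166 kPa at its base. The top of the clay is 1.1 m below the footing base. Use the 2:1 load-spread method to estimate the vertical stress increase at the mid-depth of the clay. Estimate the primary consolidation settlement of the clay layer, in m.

S_c ≈ 0.0598 m

Mid-depth of clay below the footing base: z = 1.1 + 4/2 = 3.1 m.
Stress increase at mid-clay by the 2:1 spreading method:
Δσ = qBL/((B+z)(L+z)) = 166×4.3×4.3/((4.3+3.1)(4.3+3.1)) = 56.051 kPa
Final effective stress: σ'_f = 56.6 + 56.051 = 112.65 kPa.
σ'_f = 112.65 ≤ σ'_p = 176 kPa, so the clay remains overconsolidated and only the recompression index applies:
S_c = C_r·H/(1+e₀)·log₁₀(σ'_f/σ'_0) = 0.087×4/1.74×log₁₀(112.65/56.6)
    = 0.2 × 0.29891 = 0.05978 m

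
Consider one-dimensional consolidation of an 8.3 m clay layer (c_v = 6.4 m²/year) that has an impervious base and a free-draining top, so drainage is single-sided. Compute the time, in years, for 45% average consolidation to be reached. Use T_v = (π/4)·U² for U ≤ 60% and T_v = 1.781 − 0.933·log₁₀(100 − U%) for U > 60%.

t ≈ 1.71 years

Drainage path length: H_d = H = 8.3 m (single drainage).
U ≤ 60%: T_v = (π/4)·U² = (π/4)×0.45² = 0.15904.
t = T_v·H_d²/c_v = 0.15904×8.3²/6.4 = 1.712 years.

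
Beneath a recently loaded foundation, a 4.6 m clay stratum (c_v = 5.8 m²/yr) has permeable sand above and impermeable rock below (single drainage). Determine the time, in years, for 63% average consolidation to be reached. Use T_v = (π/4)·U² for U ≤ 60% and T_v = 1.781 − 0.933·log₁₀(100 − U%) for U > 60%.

Drainage path length: H_d = H = 4.6 m (single drainage).
U > 60%: T_v = 1.781 − 0.933·log₁₀(100 − 63) = 0.31787.
t = T_v·H_d²/c_v = 0.31787×4.6²/5.8 = 1.16 years.

t ≈ 1.16 years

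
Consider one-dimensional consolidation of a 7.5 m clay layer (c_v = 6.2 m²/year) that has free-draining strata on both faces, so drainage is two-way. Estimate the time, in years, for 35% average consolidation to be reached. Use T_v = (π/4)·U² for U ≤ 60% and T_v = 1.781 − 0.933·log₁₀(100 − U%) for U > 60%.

Drainage path length: H_d = H/2 = 3.75 m (double drainage).
U ≤ 60%: T_v = (π/4)·U² = (π/4)×0.35² = 0.096211.
t = T_v·H_d²/c_v = 0.096211×3.75²/6.2 = 0.2182 years.

t ≈ 0.218 years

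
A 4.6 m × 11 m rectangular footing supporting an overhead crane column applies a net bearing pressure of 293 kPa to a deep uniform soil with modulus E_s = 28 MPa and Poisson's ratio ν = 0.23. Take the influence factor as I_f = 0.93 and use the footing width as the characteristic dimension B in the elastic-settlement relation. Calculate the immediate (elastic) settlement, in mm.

S_e ≈ 42.4 mm

Immediate (elastic) settlement: S_e = q·B·(1−ν²)/E_s · I_f.
E_s = 28 MPa = 28000 kPa.
S_e = 293 × 4.6 × (1 − 0.23²) / 28000 × 0.93
    = 293 × 4.6 × 0.9471 / 28000 × 0.93
    = 0.0424 m = 42.4 mm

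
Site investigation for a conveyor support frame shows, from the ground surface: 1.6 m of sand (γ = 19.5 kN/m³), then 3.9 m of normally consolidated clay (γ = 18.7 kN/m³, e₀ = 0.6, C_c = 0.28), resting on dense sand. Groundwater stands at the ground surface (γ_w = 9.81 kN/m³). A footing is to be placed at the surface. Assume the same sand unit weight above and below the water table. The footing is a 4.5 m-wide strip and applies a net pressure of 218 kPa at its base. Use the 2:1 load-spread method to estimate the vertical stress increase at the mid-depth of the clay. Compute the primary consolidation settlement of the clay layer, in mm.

S_c ≈ 459 mm

Mid-depth of clay below the ground surface: z = 1.6 + 3.9/2 = 3.55 m.
Total vertical stress at mid-clay: σ_v = 19.5×1.6 + 18.7×1.95 = 67.665 kPa.
Pore pressure: u = 9.81×(3.55 − 0) = 34.825 kPa.
Initial effective stress: σ'_0 = σ_v − u = 67.665 − 34.825 = 32.84 kPa.
Stress increase at mid-clay by the 2:1 spreading method:
Δσ = qB/(B+z) = 218×4.5/(4.5+3.55) = 121.86 kPa
Final effective stress: σ'_f = σ'_0 + Δσ = 32.84 + 121.86 = 154.7 kPa.
Normally consolidated clay, so the full stress increment lies on the virgin compression line:
S_c = C_c·H/(1+e₀)·log₁₀(σ'_f/σ'_0) = 0.28×3.9/(1+0.6)×log₁₀(154.7/32.84)
    = 0.6825 × 0.67309 = 0.4594 m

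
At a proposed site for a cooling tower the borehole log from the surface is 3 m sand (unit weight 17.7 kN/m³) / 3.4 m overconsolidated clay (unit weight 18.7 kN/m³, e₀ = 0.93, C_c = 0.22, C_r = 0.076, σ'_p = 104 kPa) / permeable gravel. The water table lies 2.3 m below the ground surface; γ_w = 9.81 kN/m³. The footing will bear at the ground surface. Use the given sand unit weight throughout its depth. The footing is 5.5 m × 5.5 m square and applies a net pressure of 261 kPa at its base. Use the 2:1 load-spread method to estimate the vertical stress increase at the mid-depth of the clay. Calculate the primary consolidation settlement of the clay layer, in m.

Mid-depth of clay below the ground surface: z = 3 + 3.4/2 = 4.7 m.
Total vertical stress at mid-clay: σ_v = 17.7×3 + 18.7×1.7 = 84.89 kPa.
Pore pressure: u = 9.81×(4.7 − 2.3) = 23.544 kPa.
Initial effective stress: σ'_0 = σ_v − u = 84.89 − 23.544 = 61.346 kPa.
Stress increase at mid-clay by the 2:1 spreading method:
Δσ = qBL/((B+z)(L+z)) = 261×5.5×5.5/((5.5+4.7)(5.5+4.7)) = 75.887 kPa
Final effective stress: σ'_f = 61.346 + 75.887 = 137.23 kPa.
σ'_f = 137.23 > σ'_p = 104 kPa, so the stress path crosses the preconsolidation pressure — recompression up to σ'_p, then virgin compression beyond:
S_c = H/(1+e₀)·[C_r·log₁₀(σ'_p/σ'_0) + C_c·log₁₀(σ'_f/σ'_p)]
    = 3.4/1.93 × [0.076×log₁₀(104/61.346) + 0.22×log₁₀(137.23/104)]
    = 1.7617 × [0.017423 + 0.026491] = 0.07736 m

S_c ≈ 0.0774 m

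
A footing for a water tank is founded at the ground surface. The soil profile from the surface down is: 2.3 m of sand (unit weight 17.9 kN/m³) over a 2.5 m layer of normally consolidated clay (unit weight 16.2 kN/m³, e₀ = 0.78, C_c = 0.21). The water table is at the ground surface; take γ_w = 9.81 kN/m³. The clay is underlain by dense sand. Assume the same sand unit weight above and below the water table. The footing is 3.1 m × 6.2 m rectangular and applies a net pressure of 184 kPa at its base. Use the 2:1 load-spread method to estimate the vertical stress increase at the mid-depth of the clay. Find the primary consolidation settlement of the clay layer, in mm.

S_c ≈ 143 mm

Mid-depth of clay below the ground surface: z = 2.3 + 2.5/2 = 3.55 m.
Total vertical stress at mid-clay: σ_v = 17.9×2.3 + 16.2×1.25 = 61.42 kPa.
Pore pressure: u = 9.81×(3.55 − 0) = 34.825 kPa.
Initial effective stress: σ'_0 = σ_v − u = 61.42 − 34.825 = 26.595 kPa.
Stress increase at mid-clay by the 2:1 spreading method:
Δσ = qBL/((B+z)(L+z)) = 184×3.1×6.2/((3.1+3.55)(6.2+3.55)) = 54.544 kPa
Final effective stress: σ'_f = σ'_0 + Δσ = 26.595 + 54.544 = 81.139 kPa.
Normally consolidated clay, so the full stress increment lies on the virgin compression line:
S_c = C_c·H/(1+e₀)·log₁₀(σ'_f/σ'_0) = 0.21×2.5/(1+0.78)×log₁₀(81.139/26.595)
    = 0.29494 × 0.48443 = 0.1429 m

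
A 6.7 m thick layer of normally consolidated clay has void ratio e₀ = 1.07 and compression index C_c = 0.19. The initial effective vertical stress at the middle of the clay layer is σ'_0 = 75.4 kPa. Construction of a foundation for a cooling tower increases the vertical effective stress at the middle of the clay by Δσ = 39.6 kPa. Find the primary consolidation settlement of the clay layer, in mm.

Final effective stress: σ'_f = σ'_0 + Δσ = 75.4 + 39.6 = 115 kPa.
Normally consolidated clay, so the full stress increment lies on the virgin compression line:
S_c = C_c·H/(1+e₀)·log₁₀(σ'_f/σ'_0) = 0.19×6.7/(1+1.07)×log₁₀(115/75.4)
    = 0.61498 × 0.18333 = 0.1127 m

S_c ≈ 113 mm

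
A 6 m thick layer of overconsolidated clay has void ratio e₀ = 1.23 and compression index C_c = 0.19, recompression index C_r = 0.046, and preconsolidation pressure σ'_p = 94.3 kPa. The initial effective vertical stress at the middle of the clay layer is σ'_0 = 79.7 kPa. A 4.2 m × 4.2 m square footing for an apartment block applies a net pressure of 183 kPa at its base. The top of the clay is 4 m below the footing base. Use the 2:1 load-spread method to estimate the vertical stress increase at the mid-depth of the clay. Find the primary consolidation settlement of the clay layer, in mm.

Mid-depth of clay below the footing base: z = 4 + 6/2 = 7 m.
Stress increase at mid-clay by the 2:1 spreading method:
Δσ = qBL/((B+z)(L+z)) = 183×4.2×4.2/((4.2+7)(4.2+7)) = 25.734 kPa
Final effective stress: σ'_f = 79.7 + 25.734 = 105.43 kPa.
σ'_f = 105.43 > σ'_p = 94.3 kPa, so the stress path crosses the preconsolidation pressure — recompression up to σ'_p, then virgin compression beyond:
S_c = H/(1+e₀)·[C_r·log₁₀(σ'_p/σ'_0) + C_c·log₁₀(σ'_f/σ'_p)]
    = 6/2.23 × [0.046×log₁₀(94.3/79.7) + 0.19×log₁₀(105.43/94.3)]
    = 2.6906 × [0.0033605 + 0.009206] = 0.03381 m

S_c ≈ 33.8 mm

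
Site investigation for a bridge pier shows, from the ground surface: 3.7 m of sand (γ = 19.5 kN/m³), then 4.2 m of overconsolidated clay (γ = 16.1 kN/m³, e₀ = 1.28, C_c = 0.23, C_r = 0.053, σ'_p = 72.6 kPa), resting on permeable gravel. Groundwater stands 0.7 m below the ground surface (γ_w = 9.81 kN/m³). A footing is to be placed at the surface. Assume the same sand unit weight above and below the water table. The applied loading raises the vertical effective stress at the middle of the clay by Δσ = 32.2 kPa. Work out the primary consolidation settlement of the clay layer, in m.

S_c ≈ 0.0467 m

Mid-depth of clay below the ground surface: z = 3.7 + 4.2/2 = 5.8 m.
Total vertical stress at mid-clay: σ_v = 19.5×3.7 + 16.1×2.1 = 105.96 kPa.
Pore pressure: u = 9.81×(5.8 − 0.7) = 50.031 kPa.
Initial effective stress: σ'_0 = σ_v − u = 105.96 − 50.031 = 55.929 kPa.
Final effective stress: σ'_f = 55.929 + 32.2 = 88.129 kPa.
σ'_f = 88.129 > σ'_p = 72.6 kPa, so the stress path crosses the preconsolidation pressure — recompression up to σ'_p, then virgin compression beyond:
S_c = H/(1+e₀)·[C_r·log₁₀(σ'_p/σ'_0) + C_c·log₁₀(σ'_f/σ'_p)]
    = 4.2/2.28 × [0.053×log₁₀(72.6/55.929) + 0.23×log₁₀(88.129/72.6)]
    = 1.8421 × [0.0060049 + 0.019362] = 0.04673 m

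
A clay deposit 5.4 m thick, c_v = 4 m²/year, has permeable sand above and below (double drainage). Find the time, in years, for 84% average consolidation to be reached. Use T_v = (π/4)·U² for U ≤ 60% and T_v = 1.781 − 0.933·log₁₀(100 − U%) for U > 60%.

t ≈ 1.2 years

Drainage path length: H_d = H/2 = 2.7 m (double drainage).
U > 60%: T_v = 1.781 − 0.933·log₁₀(100 − 84) = 0.65756.
t = T_v·H_d²/c_v = 0.65756×2.7²/4 = 1.198 years.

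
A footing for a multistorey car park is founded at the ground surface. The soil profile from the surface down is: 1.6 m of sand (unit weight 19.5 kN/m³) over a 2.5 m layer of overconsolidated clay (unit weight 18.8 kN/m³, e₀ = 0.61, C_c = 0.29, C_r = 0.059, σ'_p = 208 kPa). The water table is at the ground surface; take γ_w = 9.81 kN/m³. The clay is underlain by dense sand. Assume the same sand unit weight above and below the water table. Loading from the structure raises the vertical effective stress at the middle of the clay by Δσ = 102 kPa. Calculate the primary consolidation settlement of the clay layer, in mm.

S_c ≈ 62.5 mm

Mid-depth of clay below the ground surface: z = 1.6 + 2.5/2 = 2.85 m.
Total vertical stress at mid-clay: σ_v = 19.5×1.6 + 18.8×1.25 = 54.7 kPa.
Pore pressure: u = 9.81×(2.85 − 0) = 27.959 kPa.
Initial effective stress: σ'_0 = σ_v − u = 54.7 − 27.959 = 26.741 kPa.
Final effective stress: σ'_f = 26.741 + 102 = 128.74 kPa.
σ'_f = 128.74 ≤ σ'_p = 208 kPa, so the clay remains overconsolidated and only the recompression index applies:
S_c = C_r·H/(1+e₀)·log₁₀(σ'_f/σ'_0) = 0.059×2.5/1.61×log₁₀(128.74/26.741)
    = 0.091615 × 0.68254 = 0.06253 m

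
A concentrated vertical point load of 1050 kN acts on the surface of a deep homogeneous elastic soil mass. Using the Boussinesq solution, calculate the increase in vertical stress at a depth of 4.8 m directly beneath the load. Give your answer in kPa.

Boussinesq vertical stress below a point load on an elastic half-space:
Δσ_z = 3P/(2πz²) · [1 + (r/z)²]^(−5/2)
r/z = 0/4.8 = 0; [1+(r/z)²]^(−5/2) = 1.
Δσ_z = 3×1050/(2π×4.8²) × 1 = 21.759 × 1 = 21.76 kPa

Δσ_z ≈ 21.8 kPa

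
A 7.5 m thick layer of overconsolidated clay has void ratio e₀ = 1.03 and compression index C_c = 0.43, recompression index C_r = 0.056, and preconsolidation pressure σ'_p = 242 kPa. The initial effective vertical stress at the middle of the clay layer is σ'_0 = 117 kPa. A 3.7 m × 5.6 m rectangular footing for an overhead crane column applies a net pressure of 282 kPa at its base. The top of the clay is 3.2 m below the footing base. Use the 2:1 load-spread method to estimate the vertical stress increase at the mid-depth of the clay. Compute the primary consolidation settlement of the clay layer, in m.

S_c ≈ 0.0285 m

Mid-depth of clay below the footing base: z = 3.2 + 7.5/2 = 6.95 m.
Stress increase at mid-clay by the 2:1 spreading method:
Δσ = qBL/((B+z)(L+z)) = 282×3.7×5.6/((3.7+6.95)(5.6+6.95)) = 43.717 kPa
Final effective stress: σ'_f = 117 + 43.717 = 160.72 kPa.
σ'_f = 160.72 ≤ σ'_p = 242 kPa, so the clay remains overconsolidated and only the recompression index applies:
S_c = C_r·H/(1+e₀)·log₁₀(σ'_f/σ'_0) = 0.056×7.5/2.03×log₁₀(160.72/117)
    = 0.2069 × 0.13788 = 0.02853 m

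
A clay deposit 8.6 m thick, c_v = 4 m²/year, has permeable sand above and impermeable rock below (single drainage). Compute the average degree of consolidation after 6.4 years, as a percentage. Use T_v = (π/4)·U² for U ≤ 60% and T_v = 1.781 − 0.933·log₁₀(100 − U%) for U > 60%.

U ≈ 65.5 %

Drainage path length: H_d = H = 8.6 m (single drainage).
T_v = c_v·t/H_d² = 4×6.4/8.6² = 0.34613.
T_v = 0.34613 corresponds to the U > 60% branch:
U = 1 − 10^((1.781 − T_v)/0.933)/100 = 0.6549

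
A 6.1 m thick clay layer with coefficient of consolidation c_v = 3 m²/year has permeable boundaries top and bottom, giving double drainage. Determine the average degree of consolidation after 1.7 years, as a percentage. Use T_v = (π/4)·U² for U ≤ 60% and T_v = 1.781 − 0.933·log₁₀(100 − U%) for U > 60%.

U ≈ 79 %

Drainage path length: H_d = H/2 = 3.05 m (double drainage).
T_v = c_v·t/H_d² = 3×1.7/3.05² = 0.54824.
T_v = 0.54824 corresponds to the U > 60% branch:
U = 1 − 10^((1.781 − T_v)/0.933)/100 = 0.7905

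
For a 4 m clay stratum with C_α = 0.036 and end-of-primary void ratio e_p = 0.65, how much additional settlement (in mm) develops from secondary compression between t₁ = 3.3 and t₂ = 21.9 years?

S_s ≈ 71.7 mm

Secondary compression: S_s = C_α·H/(1+e_p)·log₁₀(t₂/t₁)
S_s = 0.036×4/(1+0.65)×log₁₀(21.9/3.3)
    = 0.08727 × 0.8219 = 0.07173 m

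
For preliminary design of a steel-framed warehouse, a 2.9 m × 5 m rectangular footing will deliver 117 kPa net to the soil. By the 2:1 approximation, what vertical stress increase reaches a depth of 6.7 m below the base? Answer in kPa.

Δσ_z ≈ 15.1 kPa

By the 2:1 method the load spreads at 1 horizontal : 2 vertical, so at depth z the loaded area has grown by z in each plan dimension:
Δσ = qBL/((B+z)(L+z)) = 117×2.9×5/((2.9+6.7)(5+6.7)) = 15.104 kPa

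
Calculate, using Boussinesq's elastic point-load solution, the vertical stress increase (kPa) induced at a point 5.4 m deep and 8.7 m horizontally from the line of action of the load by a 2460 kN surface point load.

Boussinesq vertical stress below a point load on an elastic half-space:
Δσ_z = 3P/(2πz²) · [1 + (r/z)²]^(−5/2)
r/z = 8.7/5.4 = 1.6111; [1+(r/z)²]^(−5/2) = 0.040789.
Δσ_z = 3×2460/(2π×5.4²) × 0.040789 = 40.28 × 0.040789 = 1.643 kPa

Δσ_z ≈ 1.64 kPa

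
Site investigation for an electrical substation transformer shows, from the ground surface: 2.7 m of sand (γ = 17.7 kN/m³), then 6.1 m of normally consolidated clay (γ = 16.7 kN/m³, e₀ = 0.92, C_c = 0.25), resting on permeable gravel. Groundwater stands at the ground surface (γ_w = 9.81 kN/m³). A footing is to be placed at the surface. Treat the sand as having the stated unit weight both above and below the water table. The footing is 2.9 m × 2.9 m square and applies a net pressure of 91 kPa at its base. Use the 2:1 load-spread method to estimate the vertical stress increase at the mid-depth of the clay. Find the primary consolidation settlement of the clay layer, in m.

S_c ≈ 0.0747 m

Mid-depth of clay below the ground surface: z = 2.7 + 6.1/2 = 5.75 m.
Total vertical stress at mid-clay: σ_v = 17.7×2.7 + 16.7×3.05 = 98.725 kPa.
Pore pressure: u = 9.81×(5.75 − 0) = 56.408 kPa.
Initial effective stress: σ'_0 = σ_v − u = 98.725 − 56.408 = 42.317 kPa.
Stress increase at mid-clay by the 2:1 spreading method:
Δσ = qBL/((B+z)(L+z)) = 91×2.9×2.9/((2.9+5.75)(2.9+5.75)) = 10.228 kPa
Final effective stress: σ'_f = σ'_0 + Δσ = 42.317 + 10.228 = 52.545 kPa.
Normally consolidated clay, so the full stress increment lies on the virgin compression line:
S_c = C_c·H/(1+e₀)·log₁₀(σ'_f/σ'_0) = 0.25×6.1/(1+0.92)×log₁₀(52.545/42.317)
    = 0.79427 × 0.094017 = 0.07467 m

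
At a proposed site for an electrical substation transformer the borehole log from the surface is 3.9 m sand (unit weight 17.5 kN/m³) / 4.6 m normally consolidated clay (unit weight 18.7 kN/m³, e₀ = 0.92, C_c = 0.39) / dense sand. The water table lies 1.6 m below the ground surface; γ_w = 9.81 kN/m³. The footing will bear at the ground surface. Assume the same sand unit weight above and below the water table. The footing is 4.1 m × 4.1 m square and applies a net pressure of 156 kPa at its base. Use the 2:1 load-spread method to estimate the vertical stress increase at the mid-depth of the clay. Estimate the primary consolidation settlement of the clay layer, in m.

S_c ≈ 0.129 m

Mid-depth of clay below the ground surface: z = 3.9 + 4.6/2 = 6.2 m.
Total vertical stress at mid-clay: σ_v = 17.5×3.9 + 18.7×2.3 = 111.26 kPa.
Pore pressure: u = 9.81×(6.2 − 1.6) = 45.126 kPa.
Initial effective stress: σ'_0 = σ_v − u = 111.26 − 45.126 = 66.134 kPa.
Stress increase at mid-clay by the 2:1 spreading method:
Δσ = qBL/((B+z)(L+z)) = 156×4.1×4.1/((4.1+6.2)(4.1+6.2)) = 24.718 kPa
Final effective stress: σ'_f = σ'_0 + Δσ = 66.134 + 24.718 = 90.852 kPa.
Normally consolidated clay, so the full stress increment lies on the virgin compression line:
S_c = C_c·H/(1+e₀)·log₁₀(σ'_f/σ'_0) = 0.39×4.6/(1+0.92)×log₁₀(90.852/66.134)
    = 0.93437 × 0.13791 = 0.1289 m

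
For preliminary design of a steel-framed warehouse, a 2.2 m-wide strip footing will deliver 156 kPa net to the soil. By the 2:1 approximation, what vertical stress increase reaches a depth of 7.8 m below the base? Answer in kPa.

Δσ_z ≈ 34.3 kPa

By the 2:1 method the load spreads at 1 horizontal : 2 vertical, so at depth z the loaded area has grown by z in each plan dimension:
Δσ = qB/(B+z) = 156×2.2/(2.2+7.8) = 34.32 kPa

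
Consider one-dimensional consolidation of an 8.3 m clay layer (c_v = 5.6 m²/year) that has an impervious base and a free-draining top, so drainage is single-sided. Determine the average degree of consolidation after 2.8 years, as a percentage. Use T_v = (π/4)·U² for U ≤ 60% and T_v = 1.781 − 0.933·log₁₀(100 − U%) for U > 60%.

U ≈ 53.8 %

Drainage path length: H_d = H = 8.3 m (single drainage).
T_v = c_v·t/H_d² = 5.6×2.8/8.3² = 0.22761.
T_v = 0.22761 corresponds to the U ≤ 60% branch:
U = √(4T_v/π) = 0.5383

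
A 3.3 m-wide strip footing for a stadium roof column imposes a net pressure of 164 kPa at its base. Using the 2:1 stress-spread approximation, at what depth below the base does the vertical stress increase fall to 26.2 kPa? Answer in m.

z ≈ 17.4 m

2:1 spreading — at depth z the loaded area has grown by z in each plan dimension:
qB/(B+z) = Δσ_z ⇒ z = qB/Δσ_z − B = 164×3.3/26.2 − 3.3 = 17.36 m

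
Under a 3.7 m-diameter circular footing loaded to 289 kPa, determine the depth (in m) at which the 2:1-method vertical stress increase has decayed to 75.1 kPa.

z ≈ 3.56 m

2:1 spreading — at depth z the loaded area has grown by z in each plan dimension:
qD²/(D+z)² = Δσ_z ⇒ z = D(√(q/Δσ_z) − 1) = 3.7×(√(289/75.1) − 1) = 3.558 m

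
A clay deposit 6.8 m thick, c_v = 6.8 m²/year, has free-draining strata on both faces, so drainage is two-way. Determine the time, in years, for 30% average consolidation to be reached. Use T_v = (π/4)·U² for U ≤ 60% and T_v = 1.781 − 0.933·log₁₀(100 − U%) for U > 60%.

t ≈ 0.12 years

Drainage path length: H_d = H/2 = 3.4 m (double drainage).
U ≤ 60%: T_v = (π/4)·U² = (π/4)×0.3² = 0.070686.
t = T_v·H_d²/c_v = 0.070686×3.4²/6.8 = 0.1202 years.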